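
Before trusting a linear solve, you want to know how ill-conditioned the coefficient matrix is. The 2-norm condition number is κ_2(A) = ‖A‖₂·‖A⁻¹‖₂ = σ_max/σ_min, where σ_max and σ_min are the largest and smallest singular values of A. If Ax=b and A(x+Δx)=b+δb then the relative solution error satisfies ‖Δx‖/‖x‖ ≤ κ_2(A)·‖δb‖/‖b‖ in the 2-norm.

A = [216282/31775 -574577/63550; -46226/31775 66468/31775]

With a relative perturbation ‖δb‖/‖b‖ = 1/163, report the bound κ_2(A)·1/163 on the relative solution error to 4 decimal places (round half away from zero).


0.7607

AᵀA = [1163944/24025 -310329/4805; -310329/4805 8276281/96100]; tr = 12932057/96100, det = 707281/600625
solving λ² − 12932057/96100·λ + 707281/600625 = 0 gives λ = 3364/25, 841/96100
κ = σ_max/σ_min = (58/5)/(29/310) = 124.0000
perturbation bound = 124.0000·1/163 = 0.7607


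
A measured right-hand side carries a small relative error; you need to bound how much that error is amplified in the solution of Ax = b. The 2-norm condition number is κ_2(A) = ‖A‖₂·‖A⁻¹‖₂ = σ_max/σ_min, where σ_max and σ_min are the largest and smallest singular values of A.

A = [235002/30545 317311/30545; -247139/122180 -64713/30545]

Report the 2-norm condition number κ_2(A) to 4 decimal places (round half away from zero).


form AᵀA = [112396517/1776080 37390599/444020; 37390599/444020 12477578/111005] with trace 62407553/355216 and determinant 7890481/355216
char-poly roots: 2809/16 and 2809/22201
κ_2(A) = √(λ_max/λ_min) = √((2809/16) / (2809/22201)) = 37.2500

37.2500


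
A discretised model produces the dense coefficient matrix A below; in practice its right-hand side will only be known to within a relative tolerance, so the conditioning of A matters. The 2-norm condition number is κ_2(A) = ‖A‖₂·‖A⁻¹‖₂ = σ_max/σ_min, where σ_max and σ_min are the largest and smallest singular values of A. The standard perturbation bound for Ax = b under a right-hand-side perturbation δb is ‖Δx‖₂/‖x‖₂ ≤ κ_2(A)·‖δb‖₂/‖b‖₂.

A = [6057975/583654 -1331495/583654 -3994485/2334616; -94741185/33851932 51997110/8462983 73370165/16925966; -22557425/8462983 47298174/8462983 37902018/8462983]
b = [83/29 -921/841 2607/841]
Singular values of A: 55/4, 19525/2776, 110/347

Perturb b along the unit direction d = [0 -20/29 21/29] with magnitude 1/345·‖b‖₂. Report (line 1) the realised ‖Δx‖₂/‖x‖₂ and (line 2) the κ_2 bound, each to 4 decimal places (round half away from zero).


largest singular value 55/4, smallest 110/347
κ = σ_max/σ_min = (55/4)/(110/347) = 43.3750
perturbation bound = 43.3750·1/345 = 0.1257
solve Ax = b  →  x = [0.3468 -5.4712 7.7261]
‖b‖₂ = 4.3589 and ‖x‖₂ = 9.4735
with δb = [0.0000 -0.0087 0.0091], A·Δx = δb → ‖Δx‖ = 0.0399
dividing the unrounded norms, ‖Δx‖/‖x‖ = 0.0042
tightness: 0.0042 against a bound of 0.1257 (unrounded ratio ≈ 0.0335)

0.0042
0.1257


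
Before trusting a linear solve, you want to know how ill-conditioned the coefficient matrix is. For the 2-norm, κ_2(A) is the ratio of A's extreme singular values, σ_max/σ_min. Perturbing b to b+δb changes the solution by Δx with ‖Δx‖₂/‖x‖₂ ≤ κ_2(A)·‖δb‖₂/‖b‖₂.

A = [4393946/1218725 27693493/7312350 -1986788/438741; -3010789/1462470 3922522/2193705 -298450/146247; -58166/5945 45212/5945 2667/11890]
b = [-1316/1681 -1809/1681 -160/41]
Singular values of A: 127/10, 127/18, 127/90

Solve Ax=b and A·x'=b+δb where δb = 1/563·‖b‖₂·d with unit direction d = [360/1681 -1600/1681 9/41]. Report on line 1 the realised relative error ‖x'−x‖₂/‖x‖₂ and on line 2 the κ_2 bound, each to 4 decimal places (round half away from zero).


from the listed singular values, σ₁ = 127/10, σ_n = 127/90
κ_2(A) = (127/10) / (127/90) = 9.0000
perturbation bound = 9.0000·1/563 = 0.0160
solve Ax = b  →  x = [0.1904 -0.2711 0.0977]
‖b‖ = 4.1231, ‖x‖ = 0.3454
δb = ε·‖b‖·d = [0.0016 -0.0070 0.0016]; solving A·Δx = δb gives ‖Δx‖ = 0.0052
relative error = 0.0150
realised/bound (from unrounded values) ≈ 0.9400

0.0150
0.0160


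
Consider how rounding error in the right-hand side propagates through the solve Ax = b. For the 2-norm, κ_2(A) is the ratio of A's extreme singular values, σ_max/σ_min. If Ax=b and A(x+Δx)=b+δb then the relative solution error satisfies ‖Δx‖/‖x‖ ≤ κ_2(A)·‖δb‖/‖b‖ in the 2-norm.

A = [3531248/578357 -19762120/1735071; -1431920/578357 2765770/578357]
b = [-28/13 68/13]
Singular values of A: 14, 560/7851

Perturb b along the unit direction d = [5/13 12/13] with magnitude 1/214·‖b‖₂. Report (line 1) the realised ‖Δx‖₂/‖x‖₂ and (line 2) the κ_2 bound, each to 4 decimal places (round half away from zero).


0.0066
0.9172

from the listed singular values, σ₁ = 14, σ_n = 560/7851
κ = σ_max/σ_min = 14/(560/7851) = 196.2750
worst-case relative error ≤ 196.2750 × 1/214 = 0.9172
solve Ax = b  →  x = [49.3466 26.6420]
‖b‖ = 5.6569, ‖x‖ = 56.0793
with δb = [0.0102 0.0244], A·Δx = δb → ‖Δx‖ = 0.3706
relative error = 0.0066
realised/bound (from unrounded values) ≈ 0.0072


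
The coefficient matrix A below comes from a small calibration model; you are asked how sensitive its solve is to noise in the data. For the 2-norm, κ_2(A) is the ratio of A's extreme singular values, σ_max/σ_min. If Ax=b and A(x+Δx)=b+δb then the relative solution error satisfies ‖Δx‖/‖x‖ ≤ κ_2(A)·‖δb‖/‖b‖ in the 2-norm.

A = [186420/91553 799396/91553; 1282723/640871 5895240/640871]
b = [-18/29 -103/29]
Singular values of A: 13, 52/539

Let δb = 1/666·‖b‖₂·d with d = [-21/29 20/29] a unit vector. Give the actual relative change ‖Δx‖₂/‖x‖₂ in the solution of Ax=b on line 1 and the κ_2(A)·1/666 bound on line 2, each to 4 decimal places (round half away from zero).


σ_max = 13, σ_min = 52/539
κ_2(A) = 13 / (52/539) = 134.7500
worst-case relative error ≤ 134.7500 × 1/666 = 0.2023
solve Ax = b  →  x = [20.1745 -4.7758]
‖b‖₂ = 3.6056 and ‖x‖₂ = 20.7321
Δx = A⁻¹·δb where δb = 1/666·3.6056·d; ‖Δx‖ = 0.0561
realised ‖Δx‖/‖x‖ = 0.0027
so the bound overstates the realised error by a factor of ≈ 74.7505 (computed from the unrounded values)

0.0027
0.2023


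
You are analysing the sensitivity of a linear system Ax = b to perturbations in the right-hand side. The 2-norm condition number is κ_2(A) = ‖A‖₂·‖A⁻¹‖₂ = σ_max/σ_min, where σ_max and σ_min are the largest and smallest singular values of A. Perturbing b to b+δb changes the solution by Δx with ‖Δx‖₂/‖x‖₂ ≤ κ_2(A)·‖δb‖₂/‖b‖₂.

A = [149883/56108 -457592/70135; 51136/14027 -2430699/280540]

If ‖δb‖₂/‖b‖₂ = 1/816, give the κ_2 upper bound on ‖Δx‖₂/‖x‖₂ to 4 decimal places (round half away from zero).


AᵀA = [64303161625/3148107664 -9644074290/196756729; -9644074290/196756729 370341785761/3148107664]; tr = 1285931797/9313928, det = 121992025/298045696
char-poly roots: 2209/16 and 55225/18627856
κ_2(A) = √(λ_max/λ_min) = √((2209/16) / (55225/18627856)) = 215.8000
worst-case relative error ≤ 215.8000 × 1/816 = 0.2645

0.2645


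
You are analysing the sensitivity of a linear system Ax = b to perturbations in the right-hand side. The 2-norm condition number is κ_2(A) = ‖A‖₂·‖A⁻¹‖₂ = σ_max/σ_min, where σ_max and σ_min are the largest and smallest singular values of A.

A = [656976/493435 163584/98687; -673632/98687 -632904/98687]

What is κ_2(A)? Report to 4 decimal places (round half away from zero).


form AᵀA = [7005424896/144841225 1332059904/28968245; 1332059904/28968245 254210112/5793649] with trace 15886656/172225 and determinant 1327104/172225
char-poly roots: 2304/25 and 576/6889
so κ_2 = √((2304/25) / (576/6889)) = 33.2000

33.2000


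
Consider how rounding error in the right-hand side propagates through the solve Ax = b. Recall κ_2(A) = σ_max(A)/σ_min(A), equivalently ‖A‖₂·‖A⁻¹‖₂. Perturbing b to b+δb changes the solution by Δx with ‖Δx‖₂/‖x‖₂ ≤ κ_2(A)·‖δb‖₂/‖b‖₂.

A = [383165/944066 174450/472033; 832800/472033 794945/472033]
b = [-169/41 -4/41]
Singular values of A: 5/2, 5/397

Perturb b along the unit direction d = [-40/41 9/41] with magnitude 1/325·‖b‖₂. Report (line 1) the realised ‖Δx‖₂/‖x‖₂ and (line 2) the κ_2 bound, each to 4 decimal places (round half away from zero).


0.0032
0.6108

from the listed singular values, σ₁ = 5/2, σ_n = 5/397
κ = σ_max/σ_min = (5/2)/(5/397) = 198.5000
κ_2(A)·‖δb‖/‖b‖ = 0.6108
solve Ax = b  →  x = [-219.3241 229.7103]
2-norm of b is 4.1231; of x, 317.6003
Δx = A⁻¹·δb where δb = 1/325·4.1231·d; ‖Δx‖ = 1.0073
dividing the unrounded norms, ‖Δx‖/‖x‖ = 0.0032
so the bound overstates the realised error by a factor of ≈ 192.5734 (computed from the unrounded values)


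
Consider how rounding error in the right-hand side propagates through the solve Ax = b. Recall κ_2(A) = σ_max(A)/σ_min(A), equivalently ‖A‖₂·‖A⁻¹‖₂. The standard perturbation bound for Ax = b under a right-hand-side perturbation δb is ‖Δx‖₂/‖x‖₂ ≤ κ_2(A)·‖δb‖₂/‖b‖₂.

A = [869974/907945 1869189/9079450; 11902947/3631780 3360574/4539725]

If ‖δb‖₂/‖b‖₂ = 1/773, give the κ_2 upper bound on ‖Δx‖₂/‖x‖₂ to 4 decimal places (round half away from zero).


0.4584

M = AᵀA = [6151592938225/527593038736 173012103495/65949129842; 173012103495/65949129842 77868316729/131898259684]. tr(M)=3844774661/313856656, det(M)=1500625/1255426624
solving λ² − 3844774661/313856656·λ + 1500625/1255426624 = 0 gives λ = 49/4, 30625/313856656
κ = σ_max/σ_min = (7/2)/(175/17716) = 354.3200
worst-case relative error ≤ 354.3200 × 1/773 = 0.4584


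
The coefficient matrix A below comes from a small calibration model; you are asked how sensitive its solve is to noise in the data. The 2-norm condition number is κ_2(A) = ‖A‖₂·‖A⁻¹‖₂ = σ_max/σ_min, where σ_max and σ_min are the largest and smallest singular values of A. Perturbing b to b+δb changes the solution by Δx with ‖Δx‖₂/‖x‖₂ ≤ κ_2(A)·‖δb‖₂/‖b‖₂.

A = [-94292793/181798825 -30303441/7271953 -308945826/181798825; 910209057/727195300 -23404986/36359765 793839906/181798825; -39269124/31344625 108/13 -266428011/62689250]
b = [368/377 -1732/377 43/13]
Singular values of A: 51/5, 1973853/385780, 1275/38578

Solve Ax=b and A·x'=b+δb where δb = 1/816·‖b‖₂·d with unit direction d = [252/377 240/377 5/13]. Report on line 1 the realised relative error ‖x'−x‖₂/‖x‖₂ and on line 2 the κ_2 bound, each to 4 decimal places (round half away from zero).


0.0070
0.3782

σ_max = 51/5, σ_min = 1275/38578
κ_2(A) = (51/5) / (1275/38578) = 308.6240
bound on ‖Δx‖/‖x‖: κ·ε = 308.6240·1/816 = 0.3782
solve Ax = b  →  x = [28.8021 -0.0219 -9.3114]
2-norm of b is 5.7446; of x, 30.2699
δb = ε·‖b‖·d = [0.0047 0.0045 0.0027]; solving A·Δx = δb gives ‖Δx‖ = 0.2130
realised ‖Δx‖/‖x‖ = 0.0070
tightness: 0.0070 against a bound of 0.3782 (unrounded ratio ≈ 0.0186)


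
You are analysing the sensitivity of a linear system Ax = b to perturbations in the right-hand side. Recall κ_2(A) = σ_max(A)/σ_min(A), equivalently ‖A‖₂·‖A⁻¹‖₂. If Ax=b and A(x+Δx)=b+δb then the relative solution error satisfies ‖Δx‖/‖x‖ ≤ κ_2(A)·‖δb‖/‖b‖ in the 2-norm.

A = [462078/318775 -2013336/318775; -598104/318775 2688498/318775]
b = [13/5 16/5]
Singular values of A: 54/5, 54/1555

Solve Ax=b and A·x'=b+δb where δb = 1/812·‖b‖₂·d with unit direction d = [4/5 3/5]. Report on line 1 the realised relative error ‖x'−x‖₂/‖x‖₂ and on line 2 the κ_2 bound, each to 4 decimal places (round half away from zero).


0.0013
0.3830

largest singular value 54/5, smallest 54/1555
condition number: (54/5) ÷ (54/1555) = 311.0000
κ_2(A)·‖δb‖/‖b‖ = 0.3830
solve Ax = b  →  x = [112.3555 25.3749]
2-norm of b is 4.1231; of x, 115.1852
δb = ε·‖b‖·d = [0.0041 0.0030]; solving A·Δx = δb gives ‖Δx‖ = 0.1462
dividing the unrounded norms, ‖Δx‖/‖x‖ = 0.0013
tightness: 0.0013 against a bound of 0.3830 (unrounded ratio ≈ 0.0033)


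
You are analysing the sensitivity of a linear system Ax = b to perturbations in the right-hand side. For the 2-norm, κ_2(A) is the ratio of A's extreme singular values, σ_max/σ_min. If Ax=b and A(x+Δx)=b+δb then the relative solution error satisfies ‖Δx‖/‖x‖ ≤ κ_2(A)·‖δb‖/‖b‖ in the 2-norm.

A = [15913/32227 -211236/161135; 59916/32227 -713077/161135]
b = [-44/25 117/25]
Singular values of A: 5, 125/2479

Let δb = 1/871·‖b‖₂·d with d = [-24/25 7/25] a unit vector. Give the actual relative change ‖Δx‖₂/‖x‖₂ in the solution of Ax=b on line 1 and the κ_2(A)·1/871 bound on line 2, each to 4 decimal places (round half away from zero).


σ_max = 5, σ_min = 125/2479
condition number: 5 ÷ (125/2479) = 99.1600
κ_2(A)·‖δb‖/‖b‖ = 0.1138
solve Ax = b  →  x = [55.2271 22.1446]
‖b‖₂ = 5.0000 and ‖x‖₂ = 59.5014
re-solving with b+δb shifts x by Δx of norm 0.1138
relative error = 0.0019
so the bound overstates the realised error by a factor of ≈ 59.5014 (computed from the unrounded values)

0.0019
0.1138


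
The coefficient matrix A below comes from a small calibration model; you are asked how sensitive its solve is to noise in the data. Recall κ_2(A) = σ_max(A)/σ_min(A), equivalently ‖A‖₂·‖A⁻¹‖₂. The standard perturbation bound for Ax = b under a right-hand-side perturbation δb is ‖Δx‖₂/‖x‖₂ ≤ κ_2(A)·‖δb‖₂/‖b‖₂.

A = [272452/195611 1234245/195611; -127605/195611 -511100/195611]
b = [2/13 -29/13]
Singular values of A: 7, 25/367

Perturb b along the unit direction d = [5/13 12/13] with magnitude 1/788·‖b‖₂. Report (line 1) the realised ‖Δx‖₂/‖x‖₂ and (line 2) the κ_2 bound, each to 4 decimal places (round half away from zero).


σ_max = 7, σ_min = 25/367
κ_2(A) = 7 / (25/367) = 102.7600
worst-case relative error ≤ 102.7600 × 1/788 = 0.1304
solve Ax = b  →  x = [28.6753 -6.3055]
2-norm of b is 2.2361; of x, 29.3603
δb = ε·‖b‖·d = [0.0011 0.0026]; solving A·Δx = δb gives ‖Δx‖ = 0.0417
realised ‖Δx‖/‖x‖ = 0.0014
realised/bound (from unrounded values) ≈ 0.0109

0.0014
0.1304


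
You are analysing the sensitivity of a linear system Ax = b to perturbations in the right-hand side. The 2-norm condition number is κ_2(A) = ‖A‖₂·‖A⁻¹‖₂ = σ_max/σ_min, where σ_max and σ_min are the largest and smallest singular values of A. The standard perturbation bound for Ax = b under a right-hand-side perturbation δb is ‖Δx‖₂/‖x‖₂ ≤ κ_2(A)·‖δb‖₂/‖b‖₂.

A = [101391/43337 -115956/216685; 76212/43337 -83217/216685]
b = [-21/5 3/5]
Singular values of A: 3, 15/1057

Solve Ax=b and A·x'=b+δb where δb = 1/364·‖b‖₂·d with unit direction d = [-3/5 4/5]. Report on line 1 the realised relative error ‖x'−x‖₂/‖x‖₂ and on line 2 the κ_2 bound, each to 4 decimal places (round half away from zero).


0.0039
0.5808

from the listed singular values, σ₁ = 3, σ_n = 15/1057
condition number: 3 ÷ (15/1057) = 211.4000
bound on ‖Δx‖/‖x‖: κ·ε = 211.4000·1/364 = 0.5808
solve Ax = b  →  x = [45.4293 206.4634]
2-norm of b is 4.2426; of x, 211.4024
with δb = [-0.0070 0.0093], A·Δx = δb → ‖Δx‖ = 0.8213
relative error = 0.0039
tightness: 0.0039 against a bound of 0.5808 (unrounded ratio ≈ 0.0067)


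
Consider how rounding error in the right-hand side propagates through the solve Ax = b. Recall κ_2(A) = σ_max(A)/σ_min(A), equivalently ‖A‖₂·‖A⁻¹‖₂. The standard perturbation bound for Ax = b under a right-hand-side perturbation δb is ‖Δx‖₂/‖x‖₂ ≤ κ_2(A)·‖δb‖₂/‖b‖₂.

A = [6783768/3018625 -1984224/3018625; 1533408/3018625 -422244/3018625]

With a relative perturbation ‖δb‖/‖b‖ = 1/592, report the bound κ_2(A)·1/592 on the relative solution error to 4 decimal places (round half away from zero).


AᵀA = [28775043648/5420640625 -8392616064/5420640625; -8392616064/5420640625 2448206352/5420640625]; tr = 1998288/346921, det = 82944/216825625
char-poly roots: 144/25 and 576/8673025
κ_2(A) = √(λ_max/λ_min) = √((144/25) / (576/8673025)) = 294.5000
worst-case relative error ≤ 294.5000 × 1/592 = 0.4975

0.4975


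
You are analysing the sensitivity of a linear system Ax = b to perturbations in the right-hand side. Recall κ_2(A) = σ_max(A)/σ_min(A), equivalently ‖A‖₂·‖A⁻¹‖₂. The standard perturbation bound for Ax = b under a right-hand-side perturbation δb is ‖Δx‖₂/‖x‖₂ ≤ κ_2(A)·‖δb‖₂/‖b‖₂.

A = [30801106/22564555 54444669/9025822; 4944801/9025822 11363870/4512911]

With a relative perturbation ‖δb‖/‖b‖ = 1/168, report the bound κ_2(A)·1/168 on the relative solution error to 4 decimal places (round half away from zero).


2.0160

AᵀA = [26071650571201/12051103960900 5792652070128/602555198045; 5792652070128/602555198045 20596284899569/482044158436]; tr = 160909807573/3584504450, det = 20151121/1147041424
char-poly roots: 4489/100 and 112225/286760356
κ = σ_max/σ_min = (67/10)/(335/16934) = 338.6800
worst-case relative error ≤ 338.6800 × 1/168 = 2.0160


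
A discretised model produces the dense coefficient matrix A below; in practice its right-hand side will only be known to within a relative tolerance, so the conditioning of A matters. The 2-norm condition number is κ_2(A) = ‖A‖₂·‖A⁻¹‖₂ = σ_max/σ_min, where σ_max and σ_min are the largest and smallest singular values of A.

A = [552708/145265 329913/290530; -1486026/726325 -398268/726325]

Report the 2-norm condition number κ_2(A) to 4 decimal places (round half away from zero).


85.4500

form AᵀA = [34067220084/1825425625 9934795962/1825425625; 9934795962/1825425625 11610845289/7301702500] with trace 236607561/11682724 and determinant 164025/2920681
char-poly roots: 81/4 and 8100/2920681
κ = σ_max/σ_min = (9/2)/(90/1709) = 85.4500


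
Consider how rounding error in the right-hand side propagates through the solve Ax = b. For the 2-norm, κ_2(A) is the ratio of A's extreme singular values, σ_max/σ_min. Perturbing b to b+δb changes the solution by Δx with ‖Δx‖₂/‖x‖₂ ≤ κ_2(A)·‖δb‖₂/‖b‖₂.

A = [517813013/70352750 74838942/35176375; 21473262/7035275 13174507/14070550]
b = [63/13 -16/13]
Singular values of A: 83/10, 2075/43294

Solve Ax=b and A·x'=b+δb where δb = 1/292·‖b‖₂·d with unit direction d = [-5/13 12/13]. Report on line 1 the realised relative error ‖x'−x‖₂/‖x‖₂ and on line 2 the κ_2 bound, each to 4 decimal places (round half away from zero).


0.0057
0.5931

largest singular value 83/10, smallest 2075/43294
κ = σ_max/σ_min = (83/10)/(2075/43294) = 173.1760
perturbation bound = 173.1760·1/292 = 0.5931
solve Ax = b  →  x = [17.9889 -59.9550]
2-norm of b is 5.0000; of x, 62.5956
δb = ε·‖b‖·d = [-0.0066 0.0158]; solving A·Δx = δb gives ‖Δx‖ = 0.3573
dividing the unrounded norms, ‖Δx‖/‖x‖ = 0.0057
so the bound overstates the realised error by a factor of ≈ 103.9087 (computed from the unrounded values)


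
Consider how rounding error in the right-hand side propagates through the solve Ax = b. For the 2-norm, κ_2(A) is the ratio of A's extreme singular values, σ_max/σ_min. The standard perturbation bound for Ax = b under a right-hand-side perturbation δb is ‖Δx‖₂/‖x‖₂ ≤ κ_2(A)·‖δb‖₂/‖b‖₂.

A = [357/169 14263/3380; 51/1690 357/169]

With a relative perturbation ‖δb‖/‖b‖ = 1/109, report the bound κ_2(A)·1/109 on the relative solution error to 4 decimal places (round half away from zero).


0.0550

M = AᵀA = [75429/16900 6069/676; 6069/676 1505401/67600]. tr(M)=10693/400, det(M)=751689/40000
λ_max, λ_min = (10693/400 ± √4092529/6400)/2 = 2601/100, 289/400
σ_max=√(2601/100)=(51/10), σ_min=√(289/400)=(17/20) → κ = 6.0000
bound on ‖Δx‖/‖x‖: κ·ε = 6.0000·1/109 = 0.0550


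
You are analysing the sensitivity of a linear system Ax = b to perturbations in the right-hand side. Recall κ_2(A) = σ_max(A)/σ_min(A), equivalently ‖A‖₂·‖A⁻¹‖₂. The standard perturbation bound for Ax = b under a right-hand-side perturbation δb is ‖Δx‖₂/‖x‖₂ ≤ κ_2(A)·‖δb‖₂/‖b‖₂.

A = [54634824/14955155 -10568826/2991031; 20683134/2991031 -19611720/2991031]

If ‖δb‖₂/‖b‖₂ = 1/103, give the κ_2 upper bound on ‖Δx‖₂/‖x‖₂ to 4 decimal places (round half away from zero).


AᵀA = [47334826280484/773898481225 -9015865439616/154779696245; -9015865439616/154779696245 1717369011684/30955939249]; tr = 107335376424/920212225, det = 8503056/36808489
λ_max, λ_min = (107335376424/920212225 ± √11520100570473669067776/846790539039450625)/2 = 2916/25, 72900/36808489
κ_2(A) = √(λ_max/λ_min) = √((2916/25) / (72900/36808489)) = 242.6800
worst-case relative error ≤ 242.6800 × 1/103 = 2.3561

2.3561


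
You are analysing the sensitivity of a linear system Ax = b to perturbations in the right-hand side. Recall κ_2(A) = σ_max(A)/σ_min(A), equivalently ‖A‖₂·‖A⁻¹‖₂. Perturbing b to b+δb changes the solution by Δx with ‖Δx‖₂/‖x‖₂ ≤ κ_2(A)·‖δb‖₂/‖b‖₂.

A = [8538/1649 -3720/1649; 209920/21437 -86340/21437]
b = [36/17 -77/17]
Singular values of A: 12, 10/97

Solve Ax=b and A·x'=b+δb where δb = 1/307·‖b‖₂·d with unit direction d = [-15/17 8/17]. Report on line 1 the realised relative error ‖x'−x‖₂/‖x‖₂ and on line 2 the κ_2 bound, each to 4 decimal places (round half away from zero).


0.0041
0.3792

from the listed singular values, σ₁ = 12, σ_n = 10/97
κ_2(A) = 12 / (10/97) = 116.4000
perturbation bound = 116.4000·1/307 = 0.3792
solve Ax = b  →  x = [-15.1538 -35.7192]
2-norm of b is 5.0000; of x, 38.8008
re-solving with b+δb shifts x by Δx of norm 0.1580
dividing the unrounded norms, ‖Δx‖/‖x‖ = 0.0041
realised/bound (from unrounded values) ≈ 0.0107


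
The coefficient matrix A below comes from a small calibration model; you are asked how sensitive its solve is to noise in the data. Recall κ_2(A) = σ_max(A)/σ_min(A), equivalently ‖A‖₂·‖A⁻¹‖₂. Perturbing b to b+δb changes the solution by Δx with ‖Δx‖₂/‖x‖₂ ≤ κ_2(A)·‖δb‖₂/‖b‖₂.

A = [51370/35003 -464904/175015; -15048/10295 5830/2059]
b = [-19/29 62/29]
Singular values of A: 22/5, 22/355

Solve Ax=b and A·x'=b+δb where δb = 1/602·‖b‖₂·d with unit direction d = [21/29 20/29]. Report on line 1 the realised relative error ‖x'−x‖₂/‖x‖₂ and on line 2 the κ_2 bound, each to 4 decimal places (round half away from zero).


0.0037
0.1179

largest singular value 22/5, smallest 22/355
κ_2(A) = (22/5) / (22/355) = 71.0000
perturbation bound = 71.0000·1/602 = 0.1179
solve Ax = b  →  x = [14.0241 7.9947]
‖b‖₂ = 2.2361 and ‖x‖₂ = 16.1428
re-solving with b+δb shifts x by Δx of norm 0.0599
realised ‖Δx‖/‖x‖ = 0.0037
tightness: 0.0037 against a bound of 0.1179 (unrounded ratio ≈ 0.0315)


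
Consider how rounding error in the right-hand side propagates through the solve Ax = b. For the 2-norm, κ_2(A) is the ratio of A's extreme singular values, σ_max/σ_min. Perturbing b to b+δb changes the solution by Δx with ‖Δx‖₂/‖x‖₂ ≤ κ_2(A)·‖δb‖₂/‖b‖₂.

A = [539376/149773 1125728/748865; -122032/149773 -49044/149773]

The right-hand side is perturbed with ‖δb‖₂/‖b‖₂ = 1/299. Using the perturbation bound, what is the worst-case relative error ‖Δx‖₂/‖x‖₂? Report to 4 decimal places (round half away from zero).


M = AᵀA = [181926400/13344409 379009728/66722045; 379009728/66722045 789646864/333610225]. tr(M)=31584656/1974025, det(M)=4096/1974025
λ_max, λ_min = (31584656/1974025 ± √997558152212736/3896774700625)/2 = 16, 256/1974025
so κ_2 = √(16 / (256/1974025)) = 351.2500
worst-case relative error ≤ 351.2500 × 1/299 = 1.1747

1.1747


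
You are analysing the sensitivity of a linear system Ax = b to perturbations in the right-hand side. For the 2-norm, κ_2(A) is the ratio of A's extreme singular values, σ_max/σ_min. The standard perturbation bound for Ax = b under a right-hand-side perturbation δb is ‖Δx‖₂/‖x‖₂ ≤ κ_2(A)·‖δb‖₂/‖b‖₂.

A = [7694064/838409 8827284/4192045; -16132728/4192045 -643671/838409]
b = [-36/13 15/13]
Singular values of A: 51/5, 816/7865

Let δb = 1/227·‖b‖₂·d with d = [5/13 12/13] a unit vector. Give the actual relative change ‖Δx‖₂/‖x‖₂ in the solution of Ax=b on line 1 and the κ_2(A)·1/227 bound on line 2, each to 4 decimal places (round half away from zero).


σ_max = 51/5, σ_min = 816/7865
condition number: (51/5) ÷ (816/7865) = 98.3125
worst-case relative error ≤ 98.3125 × 1/227 = 0.4331
solve Ax = b  →  x = [-0.2869 -0.0646]
2-norm of b is 3.0000; of x, 0.2941
re-solving with b+δb shifts x by Δx of norm 0.1274
realised ‖Δx‖/‖x‖ = 0.4331
tightness: 0.4331 against a bound of 0.4331; the bound is attained (ratio 1)

0.4331
0.4331


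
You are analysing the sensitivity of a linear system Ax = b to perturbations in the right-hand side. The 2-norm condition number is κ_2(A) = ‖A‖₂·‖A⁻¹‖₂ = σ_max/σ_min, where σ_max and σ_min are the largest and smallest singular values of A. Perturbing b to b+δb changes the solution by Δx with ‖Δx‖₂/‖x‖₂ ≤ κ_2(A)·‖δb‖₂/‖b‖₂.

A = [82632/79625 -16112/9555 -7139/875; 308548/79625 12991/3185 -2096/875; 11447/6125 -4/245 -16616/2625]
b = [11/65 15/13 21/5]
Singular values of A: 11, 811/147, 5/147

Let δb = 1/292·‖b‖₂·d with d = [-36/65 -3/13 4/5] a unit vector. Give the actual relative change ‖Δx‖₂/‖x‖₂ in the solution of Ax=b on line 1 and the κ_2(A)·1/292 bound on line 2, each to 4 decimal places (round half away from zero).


σ_max = 11, σ_min = 5/147
condition number: 11 ÷ (5/147) = 323.4000
bound on ‖Δx‖/‖x‖: κ·ε = 323.4000·1/292 = 1.1075
solve Ax = b  →  x = [67.9184 -52.7750 19.5254]
2-norm of b is 4.3589; of x, 88.2006
δb = ε·‖b‖·d = [-0.0083 -0.0034 0.0119]; solving A·Δx = δb gives ‖Δx‖ = 0.4389
realised ‖Δx‖/‖x‖ = 0.0050
tightness: 0.0050 against a bound of 1.1075 (unrounded ratio ≈ 0.0045)

0.0050
1.1075


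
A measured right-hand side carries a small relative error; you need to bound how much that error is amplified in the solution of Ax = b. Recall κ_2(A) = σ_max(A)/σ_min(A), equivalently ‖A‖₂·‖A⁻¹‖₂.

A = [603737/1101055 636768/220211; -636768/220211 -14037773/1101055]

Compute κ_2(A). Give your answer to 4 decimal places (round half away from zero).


131.0000

M = AᵀA = [6247076449/721191025 1109249856/28847641; 1109249856/28847641 123257530009/721191025]. tr(M)=77040218/429025, det(M)=20151121/10725625
char-poly roots: 4489/25 and 4489/429025
κ_2(A) = √(λ_max/λ_min) = √((4489/25) / (4489/429025)) = 131.0000


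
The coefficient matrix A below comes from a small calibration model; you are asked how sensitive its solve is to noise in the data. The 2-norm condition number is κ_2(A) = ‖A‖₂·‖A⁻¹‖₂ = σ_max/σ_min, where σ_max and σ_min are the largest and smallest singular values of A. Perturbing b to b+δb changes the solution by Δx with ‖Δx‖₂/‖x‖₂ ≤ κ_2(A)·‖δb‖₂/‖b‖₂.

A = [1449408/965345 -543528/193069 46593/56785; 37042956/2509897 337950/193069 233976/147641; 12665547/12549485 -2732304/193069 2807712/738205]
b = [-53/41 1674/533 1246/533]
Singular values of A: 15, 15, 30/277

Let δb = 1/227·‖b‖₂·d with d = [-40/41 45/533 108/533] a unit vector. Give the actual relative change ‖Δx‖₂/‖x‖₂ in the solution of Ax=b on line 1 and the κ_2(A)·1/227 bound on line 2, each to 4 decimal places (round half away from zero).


0.0091
0.6101

from the listed singular values, σ₁ = 15, σ_n = 30/277
κ = σ_max/σ_min = 15/(30/277) = 138.5000
bound on ‖Δx‖/‖x‖: κ·ε = 138.5000·1/227 = 0.6101
solve Ax = b  →  x = [-2.2253 4.4557 17.7840]
‖b‖ = 4.1231, ‖x‖ = 18.4682
with δb = [-0.0177 0.0015 0.0037], A·Δx = δb → ‖Δx‖ = 0.1677
relative error = 0.0091
realised/bound (from unrounded values) ≈ 0.0149


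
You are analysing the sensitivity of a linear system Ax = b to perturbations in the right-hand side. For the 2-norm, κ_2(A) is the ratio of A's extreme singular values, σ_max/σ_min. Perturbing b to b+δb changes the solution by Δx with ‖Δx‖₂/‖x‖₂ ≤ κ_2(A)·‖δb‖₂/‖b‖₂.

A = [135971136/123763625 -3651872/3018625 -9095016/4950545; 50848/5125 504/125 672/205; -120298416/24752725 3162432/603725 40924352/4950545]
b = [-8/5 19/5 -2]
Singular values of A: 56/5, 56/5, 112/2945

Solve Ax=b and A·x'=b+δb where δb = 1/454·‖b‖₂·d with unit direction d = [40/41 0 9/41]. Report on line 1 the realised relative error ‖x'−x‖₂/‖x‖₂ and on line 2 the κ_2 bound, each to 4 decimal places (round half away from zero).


0.0050
0.6487

from the listed singular values, σ₁ = 56/5, σ_n = 112/2945
κ = σ_max/σ_min = (56/5)/(112/2945) = 294.5000
bound on ‖Δx‖/‖x‖: κ·ε = 294.5000·1/454 = 0.6487
solve Ax = b  →  x = [-6.5623 42.1250 -30.7927]
2-norm of b is 4.5826; of x, 52.5906
re-solving with b+δb shifts x by Δx of norm 0.2654
dividing the unrounded norms, ‖Δx‖/‖x‖ = 0.0050
realised/bound (from unrounded values) ≈ 0.0078


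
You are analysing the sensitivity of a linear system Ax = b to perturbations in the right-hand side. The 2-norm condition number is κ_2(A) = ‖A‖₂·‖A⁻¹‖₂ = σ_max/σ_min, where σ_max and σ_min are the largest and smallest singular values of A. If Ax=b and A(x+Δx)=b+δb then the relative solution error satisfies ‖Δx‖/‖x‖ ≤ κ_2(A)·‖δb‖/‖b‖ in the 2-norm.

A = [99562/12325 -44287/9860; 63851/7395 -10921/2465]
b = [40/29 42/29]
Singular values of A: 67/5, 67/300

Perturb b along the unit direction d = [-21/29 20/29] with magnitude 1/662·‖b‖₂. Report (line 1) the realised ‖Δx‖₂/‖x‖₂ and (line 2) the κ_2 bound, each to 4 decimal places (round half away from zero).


0.0906
0.0906

from the listed singular values, σ₁ = 67/5, σ_n = 67/300
κ_2(A) = (67/5) / (67/300) = 60.0000
worst-case relative error ≤ 60.0000 × 1/662 = 0.0906
solve Ax = b  →  x = [0.1317 -0.0702]
‖b‖ = 2.0000, ‖x‖ = 0.1493
with δb = [-0.0022 0.0021], A·Δx = δb → ‖Δx‖ = 0.0135
realised ‖Δx‖/‖x‖ = 0.0906
so the bound is sharp here: realised error equals the bound


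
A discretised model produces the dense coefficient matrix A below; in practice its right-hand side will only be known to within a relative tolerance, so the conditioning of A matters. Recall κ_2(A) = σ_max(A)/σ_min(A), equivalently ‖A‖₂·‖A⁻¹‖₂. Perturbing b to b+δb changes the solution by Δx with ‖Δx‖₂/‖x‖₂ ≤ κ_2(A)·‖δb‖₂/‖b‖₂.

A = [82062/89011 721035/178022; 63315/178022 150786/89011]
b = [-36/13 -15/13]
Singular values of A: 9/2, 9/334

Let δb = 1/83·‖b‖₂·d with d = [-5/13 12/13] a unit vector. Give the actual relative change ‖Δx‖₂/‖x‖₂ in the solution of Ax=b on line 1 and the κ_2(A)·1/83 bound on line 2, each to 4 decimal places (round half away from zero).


largest singular value 9/2, smallest 9/334
κ_2(A) = (9/2) / (9/334) = 167.0000
perturbation bound = 167.0000·1/83 = 2.0120
solve Ax = b  →  x = [-0.1463 -0.6504]
2-norm of b is 3.0000; of x, 0.6667
Δx = A⁻¹·δb where δb = 1/83·3.0000·d; ‖Δx‖ = 1.3414
realised ‖Δx‖/‖x‖ = 2.0120
tightness: 2.0120 against a bound of 2.0120; the bound is attained (ratio 1)

2.0120
2.0120


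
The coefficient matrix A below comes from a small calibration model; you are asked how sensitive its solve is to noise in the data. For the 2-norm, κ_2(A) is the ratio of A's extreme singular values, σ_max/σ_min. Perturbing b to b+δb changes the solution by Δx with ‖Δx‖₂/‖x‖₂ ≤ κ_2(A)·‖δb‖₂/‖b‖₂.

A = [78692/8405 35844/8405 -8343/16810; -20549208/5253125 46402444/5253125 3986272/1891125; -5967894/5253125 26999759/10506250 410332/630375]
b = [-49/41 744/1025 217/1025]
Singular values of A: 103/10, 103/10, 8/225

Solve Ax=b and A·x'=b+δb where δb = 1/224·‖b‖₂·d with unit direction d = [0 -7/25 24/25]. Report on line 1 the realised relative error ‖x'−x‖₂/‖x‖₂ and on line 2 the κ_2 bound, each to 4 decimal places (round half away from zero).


largest singular value 103/10, smallest 8/225
κ = σ_max/σ_min = (103/10)/(8/225) = 289.6875
κ_2(A)·‖δb‖/‖b‖ = 1.2932
solve Ax = b  →  x = [-0.1345 0.0175 0.0213]
‖b‖₂ = 1.4142 and ‖x‖₂ = 0.1373
re-solving with b+δb shifts x by Δx of norm 0.1776
dividing the unrounded norms, ‖Δx‖/‖x‖ = 1.2932
tightness: 1.2932 against a bound of 1.2932; the bound is attained (ratio 1)

1.2932
1.2932


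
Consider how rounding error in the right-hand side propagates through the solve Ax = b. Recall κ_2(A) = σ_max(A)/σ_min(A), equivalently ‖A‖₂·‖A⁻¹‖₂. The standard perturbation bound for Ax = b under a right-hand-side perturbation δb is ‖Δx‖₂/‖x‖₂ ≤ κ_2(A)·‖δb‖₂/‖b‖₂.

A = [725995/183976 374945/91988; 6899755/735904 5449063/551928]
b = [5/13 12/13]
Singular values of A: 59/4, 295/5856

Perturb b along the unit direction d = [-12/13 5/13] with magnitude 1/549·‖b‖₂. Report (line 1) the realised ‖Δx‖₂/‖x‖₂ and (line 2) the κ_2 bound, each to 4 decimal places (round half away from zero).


0.5333
0.5333

from the listed singular values, σ₁ = 59/4, σ_n = 295/5856
condition number: (59/4) ÷ (295/5856) = 292.8000
κ_2(A)·‖δb‖/‖b‖ = 0.5333
solve Ax = b  →  x = [0.0468 0.0491]
‖b‖₂ = 1.0000 and ‖x‖₂ = 0.0678
re-solving with b+δb shifts x by Δx of norm 0.0362
relative error = 0.5333
realised/bound = 1 exactly: the bound is attained for this b and d


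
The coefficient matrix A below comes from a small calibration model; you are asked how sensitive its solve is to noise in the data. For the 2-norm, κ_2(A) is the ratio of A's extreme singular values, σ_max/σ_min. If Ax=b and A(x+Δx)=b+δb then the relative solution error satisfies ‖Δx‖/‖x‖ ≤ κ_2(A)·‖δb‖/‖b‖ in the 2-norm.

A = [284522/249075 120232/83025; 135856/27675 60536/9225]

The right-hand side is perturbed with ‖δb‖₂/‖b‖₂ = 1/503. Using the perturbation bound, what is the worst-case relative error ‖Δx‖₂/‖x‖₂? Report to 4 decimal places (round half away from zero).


0.3623

form AᵀA = [37500484/1476225 16665488/492075; 16665488/492075 7407232/164025] with trace 104165572/1476225 and determinant 614656/4100625
eigenvalues of AᵀA: λ = (tr ± √(tr²−4·det))/2 = 1764/25, 3136/1476225
κ = σ_max/σ_min = (42/5)/(56/1215) = 182.2500
worst-case relative error ≤ 182.2500 × 1/503 = 0.3623


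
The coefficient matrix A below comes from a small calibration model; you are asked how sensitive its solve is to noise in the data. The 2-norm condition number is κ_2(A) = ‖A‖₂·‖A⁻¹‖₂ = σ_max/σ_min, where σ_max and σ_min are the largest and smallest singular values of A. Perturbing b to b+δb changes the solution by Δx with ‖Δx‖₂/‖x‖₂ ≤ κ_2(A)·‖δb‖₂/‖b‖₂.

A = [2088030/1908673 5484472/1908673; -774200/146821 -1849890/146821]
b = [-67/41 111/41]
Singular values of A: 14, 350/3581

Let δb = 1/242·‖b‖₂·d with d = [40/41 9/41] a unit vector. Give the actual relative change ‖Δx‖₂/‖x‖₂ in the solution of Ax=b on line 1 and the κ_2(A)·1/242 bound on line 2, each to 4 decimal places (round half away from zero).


0.0131
0.5919

σ_max = 14, σ_min = 350/3581
κ = σ_max/σ_min = 14/(350/3581) = 143.2400
perturbation bound = 143.2400·1/242 = 0.5919
solve Ax = b  →  x = [9.3620 -4.1330]
2-norm of b is 3.1623; of x, 10.2337
Δx = A⁻¹·δb where δb = 1/242·3.1623·d; ‖Δx‖ = 0.1337
dividing the unrounded norms, ‖Δx‖/‖x‖ = 0.0131
so the bound overstates the realised error by a factor of ≈ 45.3064 (computed from the unrounded values)


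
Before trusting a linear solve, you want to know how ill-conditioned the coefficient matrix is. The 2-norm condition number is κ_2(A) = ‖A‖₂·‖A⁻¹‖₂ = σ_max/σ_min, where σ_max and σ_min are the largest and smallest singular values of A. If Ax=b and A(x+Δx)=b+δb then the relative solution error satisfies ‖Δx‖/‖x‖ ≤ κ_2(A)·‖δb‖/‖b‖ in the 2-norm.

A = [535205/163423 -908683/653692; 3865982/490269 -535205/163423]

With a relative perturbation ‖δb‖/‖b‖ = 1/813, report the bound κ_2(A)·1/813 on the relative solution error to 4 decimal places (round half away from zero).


AᵀA = [103691221021/1422270369 -57605719765/1896360492; -57605719765/1896360492 32004822881/2528480656]; tr = 11521319185/134652816, det = 1874161/33663204
solving λ² − 11521319185/134652816·λ + 1874161/33663204 = 0 gives λ = 1369/16, 5476/8415801
κ_2(A) = √(λ_max/λ_min) = √((1369/16) / (5476/8415801)) = 362.6250
worst-case relative error ≤ 362.6250 × 1/813 = 0.4460

0.4460


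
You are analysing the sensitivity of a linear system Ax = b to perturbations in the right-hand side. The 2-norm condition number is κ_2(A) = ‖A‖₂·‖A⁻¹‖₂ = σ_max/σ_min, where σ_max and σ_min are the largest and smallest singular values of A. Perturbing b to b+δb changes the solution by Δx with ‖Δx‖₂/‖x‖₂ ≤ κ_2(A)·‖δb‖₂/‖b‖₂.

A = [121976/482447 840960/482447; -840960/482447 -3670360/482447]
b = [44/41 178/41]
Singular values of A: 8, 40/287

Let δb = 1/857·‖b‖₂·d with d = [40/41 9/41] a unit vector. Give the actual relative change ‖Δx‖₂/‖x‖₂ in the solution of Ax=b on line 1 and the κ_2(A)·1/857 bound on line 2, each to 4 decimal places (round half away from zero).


0.0026
0.0670

from the listed singular values, σ₁ = 8, σ_n = 40/287
κ = σ_max/σ_min = 8/(40/287) = 57.4000
worst-case relative error ≤ 57.4000 × 1/857 = 0.0670
solve Ax = b  →  x = [-14.1098 2.6622]
2-norm of b is 4.4721; of x, 14.3587
re-solving with b+δb shifts x by Δx of norm 0.0374
dividing the unrounded norms, ‖Δx‖/‖x‖ = 0.0026
so the bound overstates the realised error by a factor of ≈ 25.6856 (computed from the unrounded values)


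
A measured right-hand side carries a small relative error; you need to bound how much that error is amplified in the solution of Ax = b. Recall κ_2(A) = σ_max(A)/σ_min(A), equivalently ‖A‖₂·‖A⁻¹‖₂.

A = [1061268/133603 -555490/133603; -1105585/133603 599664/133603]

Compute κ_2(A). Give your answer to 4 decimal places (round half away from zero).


135.5000

form AᵀA = [2792637289/21224449 -1489302360/21224449; -1489302360/21224449 794489956/21224449] with trace 12412205/73441 and determinant 114244/73441
char-poly roots: 169 and 676/73441
so κ_2 = √(169 / (676/73441)) = 135.5000


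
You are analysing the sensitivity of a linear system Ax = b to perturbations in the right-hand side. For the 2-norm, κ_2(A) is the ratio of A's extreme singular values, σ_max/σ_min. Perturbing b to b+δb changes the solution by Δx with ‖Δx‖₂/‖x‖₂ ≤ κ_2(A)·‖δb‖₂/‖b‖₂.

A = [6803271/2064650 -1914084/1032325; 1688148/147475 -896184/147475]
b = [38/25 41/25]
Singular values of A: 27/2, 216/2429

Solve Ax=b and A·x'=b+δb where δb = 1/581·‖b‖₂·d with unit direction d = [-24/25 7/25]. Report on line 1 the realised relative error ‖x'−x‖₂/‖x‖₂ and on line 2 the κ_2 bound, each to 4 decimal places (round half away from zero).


largest singular value 27/2, smallest 216/2429
κ = σ_max/σ_min = (27/2)/(216/2429) = 151.8125
κ_2(A)·‖δb‖/‖b‖ = 0.2613
solve Ax = b  →  x = [-5.1612 -9.9921]
‖b‖₂ = 2.2361 and ‖x‖₂ = 11.2463
δb = ε·‖b‖·d = [-0.0037 0.0011]; solving A·Δx = δb gives ‖Δx‖ = 0.0433
realised ‖Δx‖/‖x‖ = 0.0038
realised/bound (from unrounded values) ≈ 0.0147

0.0038
0.2613
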